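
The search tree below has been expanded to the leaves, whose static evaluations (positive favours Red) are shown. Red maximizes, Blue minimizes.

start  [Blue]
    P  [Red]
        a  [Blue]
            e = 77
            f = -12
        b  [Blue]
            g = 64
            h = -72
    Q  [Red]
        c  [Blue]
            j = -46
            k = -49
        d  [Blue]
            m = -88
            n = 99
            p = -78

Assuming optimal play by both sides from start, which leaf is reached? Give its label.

k

a (Blue): min(77, -12) = -12
b (Blue): min(64, -72) = -72
P (Red): max(-12, -72) = -12
c (Blue): min(-46, -49) = -49
d (Blue): min(-88, 99, -78) = -88
Q (Red): max(-49, -88) = -49
start (Blue): min(-12, -49) = -49
At start, Blue picks Q (lowest: -49).
At Q, Red picks c (highest: -49).
At c, Blue picks k (lowest: -49).
Terminal value -49.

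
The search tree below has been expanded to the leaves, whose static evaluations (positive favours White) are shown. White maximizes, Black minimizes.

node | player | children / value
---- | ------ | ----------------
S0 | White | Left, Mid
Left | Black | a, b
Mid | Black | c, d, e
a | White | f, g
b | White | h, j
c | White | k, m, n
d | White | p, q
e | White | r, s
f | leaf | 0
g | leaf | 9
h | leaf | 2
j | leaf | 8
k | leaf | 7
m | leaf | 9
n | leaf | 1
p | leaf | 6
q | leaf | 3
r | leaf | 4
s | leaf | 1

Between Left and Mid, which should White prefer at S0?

a (White): max(0, 9) = 9
b (White): max(2, 8) = 8
Left (Black): min(9, 8) = 8
c (White): max(7, 9, 1) = 9
d (White): max(6, 3) = 6
e (White): max(4, 1) = 4
Mid (Black): min(9, 6, 4) = 4
White prefers the higher value; Left=8, Mid=4. Left is better since 8 > 4.

Left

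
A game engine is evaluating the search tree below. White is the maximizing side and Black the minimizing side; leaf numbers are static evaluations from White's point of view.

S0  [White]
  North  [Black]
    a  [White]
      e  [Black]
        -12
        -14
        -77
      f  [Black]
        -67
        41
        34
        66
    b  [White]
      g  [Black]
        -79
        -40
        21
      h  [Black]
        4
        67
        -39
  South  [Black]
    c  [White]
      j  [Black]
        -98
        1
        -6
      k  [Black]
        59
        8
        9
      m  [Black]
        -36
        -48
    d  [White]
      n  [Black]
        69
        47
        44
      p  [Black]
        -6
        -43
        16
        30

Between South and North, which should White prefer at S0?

j (Black): min(-98, 1, -6) = -98
k (Black): min(59, 8, 9) = 8
m (Black): min(-36, -48) = -48
c (White): max(-98, 8, -48) = 8
n (Black): min(69, 47, 44) = 44
p (Black): min(-6, -43, 16, 30) = -43
d (White): max(44, -43) = 44
South (Black): min(8, 44) = 8
e (Black): min(-12, -14, -77) = -77
f (Black): min(-67, 41, 34, 66) = -67
a (White): max(-77, -67) = -67
g (Black): min(-79, -40, 21) = -79
h (Black): min(4, 67, -39) = -39
b (White): max(-79, -39) = -39
North (Black): min(-67, -39) = -67
White prefers the higher value; South=8, North=-67. South is better since 8 > -67.

South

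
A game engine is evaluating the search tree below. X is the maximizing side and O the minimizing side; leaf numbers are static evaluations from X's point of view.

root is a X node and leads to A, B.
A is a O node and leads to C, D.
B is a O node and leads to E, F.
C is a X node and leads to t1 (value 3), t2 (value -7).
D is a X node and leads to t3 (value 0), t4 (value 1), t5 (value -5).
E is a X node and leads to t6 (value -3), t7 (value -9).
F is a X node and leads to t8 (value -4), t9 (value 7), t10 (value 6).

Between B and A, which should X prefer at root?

A

E (X): max(-3, -9) = -3
F (X): max(-4, 7, 6) = 7
B (O): min(-3, 7) = -3
C (X): max(3, -7) = 3
D (X): max(0, 1, -5) = 1
A (O): min(3, 1) = 1
X prefers the higher value; B=-3, A=1. A is better since 1 > -3.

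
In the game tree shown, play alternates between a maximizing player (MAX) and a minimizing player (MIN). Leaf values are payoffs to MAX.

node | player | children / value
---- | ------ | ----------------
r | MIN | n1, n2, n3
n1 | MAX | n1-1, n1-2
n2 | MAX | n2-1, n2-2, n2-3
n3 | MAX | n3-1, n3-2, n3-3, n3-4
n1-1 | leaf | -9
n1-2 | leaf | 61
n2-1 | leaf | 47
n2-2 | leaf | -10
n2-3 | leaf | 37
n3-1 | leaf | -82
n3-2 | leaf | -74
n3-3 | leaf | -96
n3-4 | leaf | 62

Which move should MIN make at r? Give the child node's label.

n1 (MAX): max(-9, 61) = 61
n2 (MAX): max(47, -10, 37) = 47
n3 (MAX): max(-82, -74, -96, 62) = 62
r (MIN): min(61, 47, 62) = 47
MIN at r wants the lowest of {n1=61, n2=47, n3=62}, so chooses n2.

n2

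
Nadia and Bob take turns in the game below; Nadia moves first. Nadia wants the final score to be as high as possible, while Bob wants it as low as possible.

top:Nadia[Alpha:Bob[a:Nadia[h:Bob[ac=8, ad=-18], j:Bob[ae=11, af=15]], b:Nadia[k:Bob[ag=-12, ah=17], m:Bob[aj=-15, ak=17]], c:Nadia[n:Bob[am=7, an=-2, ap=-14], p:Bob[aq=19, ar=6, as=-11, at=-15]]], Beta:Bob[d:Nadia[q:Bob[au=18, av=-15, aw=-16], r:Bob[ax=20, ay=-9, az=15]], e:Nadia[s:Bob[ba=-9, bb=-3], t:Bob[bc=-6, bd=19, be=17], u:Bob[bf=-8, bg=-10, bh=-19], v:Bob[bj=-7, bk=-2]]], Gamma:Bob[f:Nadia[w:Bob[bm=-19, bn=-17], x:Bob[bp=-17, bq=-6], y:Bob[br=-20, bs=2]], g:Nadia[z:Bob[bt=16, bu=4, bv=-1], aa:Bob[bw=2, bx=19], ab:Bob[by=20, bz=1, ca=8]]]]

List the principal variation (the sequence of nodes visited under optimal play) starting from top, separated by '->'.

top -> Beta -> d -> r -> ay

h (Bob): min(8, -18) = -18
j (Bob): min(11, 15) = 11
a (Nadia): max(-18, 11) = 11
k (Bob): min(-12, 17) = -12
m (Bob): min(-15, 17) = -15
b (Nadia): max(-12, -15) = -12
n (Bob): min(7, -2, -14) = -14
p (Bob): min(19, 6, -11, -15) = -15
c (Nadia): max(-14, -15) = -14
Alpha (Bob): min(11, -12, -14) = -14
q (Bob): min(18, -15, -16) = -16
r (Bob): min(20, -9, 15) = -9
d (Nadia): max(-16, -9) = -9
s (Bob): min(-9, -3) = -9
t (Bob): min(-6, 19, 17) = -6
u (Bob): min(-8, -10, -19) = -19
v (Bob): min(-7, -2) = -7
e (Nadia): max(-9, -6, -19, -7) = -6
Beta (Bob): min(-9, -6) = -9
w (Bob): min(-19, -17) = -19
x (Bob): min(-17, -6) = -17
y (Bob): min(-20, 2) = -20
f (Nadia): max(-19, -17, -20) = -17
z (Bob): min(16, 4, -1) = -1
aa (Bob): min(2, 19) = 2
ab (Bob): min(20, 1, 8) = 1
g (Nadia): max(-1, 2, 1) = 2
Gamma (Bob): min(-17, 2) = -17
top (Nadia): max(-14, -9, -17) = -9
At top, Nadia picks Beta (highest: -9).
At Beta, Bob picks d (lowest: -9).
At d, Nadia picks r (highest: -9).
At r, Bob picks ay (lowest: -9).
Terminal value -9.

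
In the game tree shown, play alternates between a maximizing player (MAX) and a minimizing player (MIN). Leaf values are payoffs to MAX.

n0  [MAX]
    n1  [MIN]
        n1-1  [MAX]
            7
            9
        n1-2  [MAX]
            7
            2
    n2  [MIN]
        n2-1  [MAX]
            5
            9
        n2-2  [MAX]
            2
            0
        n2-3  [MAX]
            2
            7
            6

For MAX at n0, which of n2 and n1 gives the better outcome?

n1

n2-1 (MAX): max(5, 9) = 9
n2-2 (MAX): max(2, 0) = 2
n2-3 (MAX): max(2, 7, 6) = 7
n2 (MIN): min(9, 2, 7) = 2
n1-1 (MAX): max(7, 9) = 9
n1-2 (MAX): max(7, 2) = 7
n1 (MIN): min(9, 7) = 7
MAX prefers the higher value; n2=2, n1=7. n1 is better since 7 > 2.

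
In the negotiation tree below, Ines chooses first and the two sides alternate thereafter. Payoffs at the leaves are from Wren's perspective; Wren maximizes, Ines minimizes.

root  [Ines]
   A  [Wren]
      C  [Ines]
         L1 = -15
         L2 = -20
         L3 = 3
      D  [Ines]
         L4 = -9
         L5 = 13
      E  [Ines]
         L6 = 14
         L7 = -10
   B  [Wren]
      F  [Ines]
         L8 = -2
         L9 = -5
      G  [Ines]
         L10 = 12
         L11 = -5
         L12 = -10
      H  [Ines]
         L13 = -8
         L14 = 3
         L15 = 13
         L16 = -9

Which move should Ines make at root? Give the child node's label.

C (Ines): min(-15, -20, 3) = -20
D (Ines): min(-9, 13) = -9
E (Ines): min(14, -10) = -10
A (Wren): max(-20, -9, -10) = -9
F (Ines): min(-2, -5) = -5
G (Ines): min(12, -5, -10) = -10
H (Ines): min(-8, 3, 13, -9) = -9
B (Wren): max(-5, -10, -9) = -5
root (Ines): min(-9, -5) = -9
Ines at root wants the lowest of {A=-9, B=-5}, so chooses A.

A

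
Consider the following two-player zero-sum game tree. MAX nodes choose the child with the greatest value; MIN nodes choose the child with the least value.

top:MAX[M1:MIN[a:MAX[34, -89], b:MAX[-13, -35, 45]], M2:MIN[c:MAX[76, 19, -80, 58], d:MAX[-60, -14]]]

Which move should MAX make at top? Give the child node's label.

a (MAX): max(34, -89) = 34
b (MAX): max(-13, -35, 45) = 45
M1 (MIN): min(34, 45) = 34
c (MAX): max(76, 19, -80, 58) = 76
d (MAX): max(-60, -14) = -14
M2 (MIN): min(76, -14) = -14
top (MAX): max(34, -14) = 34
MAX at top wants the highest of {M1=34, M2=-14}, so chooses M1.

M1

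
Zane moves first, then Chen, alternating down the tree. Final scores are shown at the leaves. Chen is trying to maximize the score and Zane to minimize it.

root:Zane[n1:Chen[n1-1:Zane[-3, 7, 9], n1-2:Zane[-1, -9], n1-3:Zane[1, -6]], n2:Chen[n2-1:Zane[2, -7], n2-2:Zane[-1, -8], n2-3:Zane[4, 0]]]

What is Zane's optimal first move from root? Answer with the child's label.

n1

n1-1 (Zane): min(-3, 7, 9) = -3
n1-2 (Zane): min(-1, -9) = -9
n1-3 (Zane): min(1, -6) = -6
n1 (Chen): max(-3, -9, -6) = -3
n2-1 (Zane): min(2, -7) = -7
n2-2 (Zane): min(-1, -8) = -8
n2-3 (Zane): min(4, 0) = 0
n2 (Chen): max(-7, -8, 0) = 0
root (Zane): min(-3, 0) = -3
Zane at root wants the lowest of {n1=-3, n2=0}, so chooses n1.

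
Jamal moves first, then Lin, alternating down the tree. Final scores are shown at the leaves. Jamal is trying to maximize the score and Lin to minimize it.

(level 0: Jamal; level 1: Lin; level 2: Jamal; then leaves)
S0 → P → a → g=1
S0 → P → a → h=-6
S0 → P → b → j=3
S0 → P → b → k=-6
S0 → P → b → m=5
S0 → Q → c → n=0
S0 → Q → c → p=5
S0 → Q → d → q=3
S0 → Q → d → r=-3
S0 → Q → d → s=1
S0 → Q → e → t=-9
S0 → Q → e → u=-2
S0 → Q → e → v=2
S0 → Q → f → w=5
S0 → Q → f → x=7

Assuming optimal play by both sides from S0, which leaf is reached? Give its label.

v

a (Jamal): max(1, -6) = 1
b (Jamal): max(3, -6, 5) = 5
P (Lin): min(1, 5) = 1
c (Jamal): max(0, 5) = 5
d (Jamal): max(3, -3, 1) = 3
e (Jamal): max(-9, -2, 2) = 2
f (Jamal): max(5, 7) = 7
Q (Lin): min(5, 3, 2, 7) = 2
S0 (Jamal): max(1, 2) = 2
At S0, Jamal picks Q (highest: 2).
At Q, Lin picks e (lowest: 2).
At e, Jamal picks v (highest: 2).
Terminal value 2.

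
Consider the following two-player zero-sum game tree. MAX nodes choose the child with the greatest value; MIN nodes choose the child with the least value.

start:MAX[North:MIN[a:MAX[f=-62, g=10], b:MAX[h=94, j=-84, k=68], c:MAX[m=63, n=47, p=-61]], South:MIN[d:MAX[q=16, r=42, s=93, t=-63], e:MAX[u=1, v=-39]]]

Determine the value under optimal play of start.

10

a (MAX): max(-62, 10) = 10
b (MAX): max(94, -84, 68) = 94
c (MAX): max(63, 47, -61) = 63
North (MIN): min(10, 94, 63) = 10
d (MAX): max(16, 42, 93, -63) = 93
e (MAX): max(1, -39) = 1
South (MIN): min(93, 1) = 1
start (MAX): max(10, 1) = 10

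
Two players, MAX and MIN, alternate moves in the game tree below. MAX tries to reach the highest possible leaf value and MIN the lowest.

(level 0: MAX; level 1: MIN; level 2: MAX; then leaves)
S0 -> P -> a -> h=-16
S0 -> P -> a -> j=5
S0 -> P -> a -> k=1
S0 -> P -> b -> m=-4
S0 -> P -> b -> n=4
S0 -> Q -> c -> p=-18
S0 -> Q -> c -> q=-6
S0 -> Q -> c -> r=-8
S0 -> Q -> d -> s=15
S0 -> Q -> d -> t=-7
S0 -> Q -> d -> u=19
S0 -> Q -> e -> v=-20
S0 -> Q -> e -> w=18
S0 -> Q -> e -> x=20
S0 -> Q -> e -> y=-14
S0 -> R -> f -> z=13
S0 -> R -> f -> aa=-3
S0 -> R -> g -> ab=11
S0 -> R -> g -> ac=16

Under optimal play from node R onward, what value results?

f (MAX): max(13, -3) = 13
g (MAX): max(11, 16) = 16
R (MIN): min(13, 16) = 13

13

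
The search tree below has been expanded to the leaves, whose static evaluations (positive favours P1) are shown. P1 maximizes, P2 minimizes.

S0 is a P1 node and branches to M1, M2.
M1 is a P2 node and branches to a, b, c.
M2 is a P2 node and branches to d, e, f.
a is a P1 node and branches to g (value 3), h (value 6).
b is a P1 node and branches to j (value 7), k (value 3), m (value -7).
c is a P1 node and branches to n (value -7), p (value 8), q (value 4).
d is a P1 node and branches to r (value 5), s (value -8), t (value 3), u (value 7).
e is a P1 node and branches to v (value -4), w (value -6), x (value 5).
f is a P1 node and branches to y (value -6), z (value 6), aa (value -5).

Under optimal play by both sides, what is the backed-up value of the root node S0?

a (P1): max(3, 6) = 6
b (P1): max(7, 3, -7) = 7
c (P1): max(-7, 8, 4) = 8
M1 (P2): min(6, 7, 8) = 6
d (P1): max(5, -8, 3, 7) = 7
e (P1): max(-4, -6, 5) = 5
f (P1): max(-6, 6, -5) = 6
M2 (P2): min(7, 5, 6) = 5
S0 (P1): max(6, 5) = 6

6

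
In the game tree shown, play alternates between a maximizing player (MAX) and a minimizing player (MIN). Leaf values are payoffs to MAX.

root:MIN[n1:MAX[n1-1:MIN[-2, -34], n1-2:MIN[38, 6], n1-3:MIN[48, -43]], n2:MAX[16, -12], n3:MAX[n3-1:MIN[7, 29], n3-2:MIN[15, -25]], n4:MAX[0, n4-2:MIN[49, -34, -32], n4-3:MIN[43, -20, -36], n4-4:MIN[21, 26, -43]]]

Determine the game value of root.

0

n1-1 (MIN): min(-2, -34) = -34
n1-2 (MIN): min(38, 6) = 6
n1-3 (MIN): min(48, -43) = -43
n1 (MAX): max(-34, 6, -43) = 6
n2 (MAX): max(16, -12) = 16
n3-1 (MIN): min(7, 29) = 7
n3-2 (MIN): min(15, -25) = -25
n3 (MAX): max(7, -25) = 7
n4-2 (MIN): min(49, -34, -32) = -34
n4-3 (MIN): min(43, -20, -36) = -36
n4-4 (MIN): min(21, 26, -43) = -43
n4 (MAX): max(0, -34, -36, -43) = 0
root (MIN): min(6, 16, 7, 0) = 0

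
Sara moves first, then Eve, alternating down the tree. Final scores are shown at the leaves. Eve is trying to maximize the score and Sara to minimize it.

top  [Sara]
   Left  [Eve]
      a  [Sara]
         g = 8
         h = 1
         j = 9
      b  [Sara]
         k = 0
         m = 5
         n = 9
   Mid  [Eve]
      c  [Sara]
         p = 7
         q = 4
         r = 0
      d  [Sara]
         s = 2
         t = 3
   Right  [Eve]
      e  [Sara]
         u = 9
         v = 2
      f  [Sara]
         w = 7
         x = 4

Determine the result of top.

a (Sara): min(8, 1, 9) = 1
b (Sara): min(0, 5, 9) = 0
Left (Eve): max(1, 0) = 1
c (Sara): min(7, 4, 0) = 0
d (Sara): min(2, 3) = 2
Mid (Eve): max(0, 2) = 2
e (Sara): min(9, 2) = 2
f (Sara): min(7, 4) = 4
Right (Eve): max(2, 4) = 4
top (Sara): min(1, 2, 4) = 1

1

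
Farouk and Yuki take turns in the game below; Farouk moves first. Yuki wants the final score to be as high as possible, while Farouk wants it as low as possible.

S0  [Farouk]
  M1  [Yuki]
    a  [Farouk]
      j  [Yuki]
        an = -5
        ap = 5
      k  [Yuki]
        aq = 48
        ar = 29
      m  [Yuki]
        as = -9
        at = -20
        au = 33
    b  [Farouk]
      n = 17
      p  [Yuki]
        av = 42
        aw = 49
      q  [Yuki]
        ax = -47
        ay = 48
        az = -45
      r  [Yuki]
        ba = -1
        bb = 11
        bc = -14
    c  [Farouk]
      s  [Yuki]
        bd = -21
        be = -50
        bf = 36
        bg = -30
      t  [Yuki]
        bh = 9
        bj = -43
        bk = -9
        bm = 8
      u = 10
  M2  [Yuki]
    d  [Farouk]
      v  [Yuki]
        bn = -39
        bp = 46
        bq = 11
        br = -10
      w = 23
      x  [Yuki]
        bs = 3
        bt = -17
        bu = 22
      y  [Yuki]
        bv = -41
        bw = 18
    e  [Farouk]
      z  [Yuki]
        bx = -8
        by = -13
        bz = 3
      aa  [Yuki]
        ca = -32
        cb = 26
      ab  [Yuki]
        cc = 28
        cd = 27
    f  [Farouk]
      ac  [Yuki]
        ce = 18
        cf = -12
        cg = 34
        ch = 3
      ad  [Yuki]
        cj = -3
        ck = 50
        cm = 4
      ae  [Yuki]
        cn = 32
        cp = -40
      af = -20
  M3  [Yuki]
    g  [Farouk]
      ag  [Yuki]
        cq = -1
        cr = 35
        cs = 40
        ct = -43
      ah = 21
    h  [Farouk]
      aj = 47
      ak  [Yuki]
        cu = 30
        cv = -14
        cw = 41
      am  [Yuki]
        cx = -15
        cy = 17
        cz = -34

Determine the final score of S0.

j (Yuki): max(-5, 5) = 5
k (Yuki): max(48, 29) = 48
m (Yuki): max(-9, -20, 33) = 33
a (Farouk): min(5, 48, 33) = 5
p (Yuki): max(42, 49) = 49
q (Yuki): max(-47, 48, -45) = 48
r (Yuki): max(-1, 11, -14) = 11
b (Farouk): min(17, 49, 48, 11) = 11
s (Yuki): max(-21, -50, 36, -30) = 36
t (Yuki): max(9, -43, -9, 8) = 9
c (Farouk): min(36, 9, 10) = 9
M1 (Yuki): max(5, 11, 9) = 11
v (Yuki): max(-39, 46, 11, -10) = 46
x (Yuki): max(3, -17, 22) = 22
y (Yuki): max(-41, 18) = 18
d (Farouk): min(46, 23, 22, 18) = 18
z (Yuki): max(-8, -13, 3) = 3
aa (Yuki): max(-32, 26) = 26
ab (Yuki): max(28, 27) = 28
e (Farouk): min(3, 26, 28) = 3
ac (Yuki): max(18, -12, 34, 3) = 34
ad (Yuki): max(-3, 50, 4) = 50
ae (Yuki): max(32, -40) = 32
f (Farouk): min(34, 50, 32, -20) = -20
M2 (Yuki): max(18, 3, -20) = 18
ag (Yuki): max(-1, 35, 40, -43) = 40
g (Farouk): min(40, 21) = 21
ak (Yuki): max(30, -14, 41) = 41
am (Yuki): max(-15, 17, -34) = 17
h (Farouk): min(47, 41, 17) = 17
M3 (Yuki): max(21, 17) = 21
S0 (Farouk): min(11, 18, 21) = 11

11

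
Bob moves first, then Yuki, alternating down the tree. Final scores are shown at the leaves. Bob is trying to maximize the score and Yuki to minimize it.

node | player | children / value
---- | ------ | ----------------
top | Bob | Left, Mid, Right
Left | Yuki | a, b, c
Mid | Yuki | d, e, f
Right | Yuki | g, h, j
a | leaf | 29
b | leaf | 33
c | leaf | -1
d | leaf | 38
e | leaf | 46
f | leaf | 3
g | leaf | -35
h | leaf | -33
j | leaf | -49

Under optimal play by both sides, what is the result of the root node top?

3

Left (Yuki): min(29, 33, -1) = -1
Mid (Yuki): min(38, 46, 3) = 3
Right (Yuki): min(-35, -33, -49) = -49
top (Bob): max(-1, 3, -49) = 3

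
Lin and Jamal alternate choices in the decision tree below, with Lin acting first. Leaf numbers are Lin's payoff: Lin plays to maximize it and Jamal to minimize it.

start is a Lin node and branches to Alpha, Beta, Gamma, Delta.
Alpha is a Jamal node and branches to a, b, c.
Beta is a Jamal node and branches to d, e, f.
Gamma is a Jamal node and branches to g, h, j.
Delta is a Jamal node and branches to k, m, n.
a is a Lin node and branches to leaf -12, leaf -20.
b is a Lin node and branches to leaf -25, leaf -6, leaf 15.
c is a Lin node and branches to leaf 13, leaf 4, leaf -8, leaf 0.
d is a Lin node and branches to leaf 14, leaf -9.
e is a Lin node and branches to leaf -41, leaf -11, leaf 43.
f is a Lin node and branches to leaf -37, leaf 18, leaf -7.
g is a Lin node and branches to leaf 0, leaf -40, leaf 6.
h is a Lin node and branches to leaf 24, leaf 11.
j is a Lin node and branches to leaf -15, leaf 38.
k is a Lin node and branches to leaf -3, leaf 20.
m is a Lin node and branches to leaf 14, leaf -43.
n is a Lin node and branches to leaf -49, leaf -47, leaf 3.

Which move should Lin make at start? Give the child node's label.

Beta

a (Lin): max(-12, -20) = -12
b (Lin): max(-25, -6, 15) = 15
c (Lin): max(13, 4, -8, 0) = 13
Alpha (Jamal): min(-12, 15, 13) = -12
d (Lin): max(14, -9) = 14
e (Lin): max(-41, -11, 43) = 43
f (Lin): max(-37, 18, -7) = 18
Beta (Jamal): min(14, 43, 18) = 14
g (Lin): max(0, -40, 6) = 6
h (Lin): max(24, 11) = 24
j (Lin): max(-15, 38) = 38
Gamma (Jamal): min(6, 24, 38) = 6
k (Lin): max(-3, 20) = 20
m (Lin): max(14, -43) = 14
n (Lin): max(-49, -47, 3) = 3
Delta (Jamal): min(20, 14, 3) = 3
start (Lin): max(-12, 14, 6, 3) = 14
Lin at start wants the highest of {Alpha=-12, Beta=14, Gamma=6, Delta=3}, so chooses Beta.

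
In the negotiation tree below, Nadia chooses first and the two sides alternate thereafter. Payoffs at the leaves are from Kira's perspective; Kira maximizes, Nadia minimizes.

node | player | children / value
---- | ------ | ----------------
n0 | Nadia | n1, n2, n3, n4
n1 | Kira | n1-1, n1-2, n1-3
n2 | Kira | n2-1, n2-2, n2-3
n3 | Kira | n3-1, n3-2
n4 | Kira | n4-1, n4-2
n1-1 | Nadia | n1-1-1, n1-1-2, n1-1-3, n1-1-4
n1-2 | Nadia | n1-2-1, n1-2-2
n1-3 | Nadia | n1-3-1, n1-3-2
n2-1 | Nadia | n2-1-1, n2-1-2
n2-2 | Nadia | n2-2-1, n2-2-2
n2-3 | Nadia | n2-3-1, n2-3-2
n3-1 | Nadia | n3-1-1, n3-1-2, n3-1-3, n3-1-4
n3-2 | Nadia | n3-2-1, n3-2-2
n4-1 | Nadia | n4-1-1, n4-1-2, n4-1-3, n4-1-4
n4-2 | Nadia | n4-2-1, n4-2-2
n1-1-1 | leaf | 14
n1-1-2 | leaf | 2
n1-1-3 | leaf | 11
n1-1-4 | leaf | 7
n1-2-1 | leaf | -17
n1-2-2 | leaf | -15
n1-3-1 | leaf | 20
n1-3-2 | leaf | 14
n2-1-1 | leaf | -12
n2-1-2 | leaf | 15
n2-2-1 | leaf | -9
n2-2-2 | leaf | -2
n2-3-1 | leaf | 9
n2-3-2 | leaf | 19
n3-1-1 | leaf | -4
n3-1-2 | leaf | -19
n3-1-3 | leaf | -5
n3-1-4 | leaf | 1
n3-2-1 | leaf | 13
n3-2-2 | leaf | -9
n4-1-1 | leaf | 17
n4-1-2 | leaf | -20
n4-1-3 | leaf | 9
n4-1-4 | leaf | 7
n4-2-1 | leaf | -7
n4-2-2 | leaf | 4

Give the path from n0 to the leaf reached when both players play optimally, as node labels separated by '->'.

n1-1 (Nadia): min(14, 2, 11, 7) = 2
n1-2 (Nadia): min(-17, -15) = -17
n1-3 (Nadia): min(20, 14) = 14
n1 (Kira): max(2, -17, 14) = 14
n2-1 (Nadia): min(-12, 15) = -12
n2-2 (Nadia): min(-9, -2) = -9
n2-3 (Nadia): min(9, 19) = 9
n2 (Kira): max(-12, -9, 9) = 9
n3-1 (Nadia): min(-4, -19, -5, 1) = -19
n3-2 (Nadia): min(13, -9) = -9
n3 (Kira): max(-19, -9) = -9
n4-1 (Nadia): min(17, -20, 9, 7) = -20
n4-2 (Nadia): min(-7, 4) = -7
n4 (Kira): max(-20, -7) = -7
n0 (Nadia): min(14, 9, -9, -7) = -9
At n0, Nadia picks n3 (lowest: -9).
At n3, Kira picks n3-2 (highest: -9).
At n3-2, Nadia picks n3-2-2 (lowest: -9).
Terminal value -9.

n0 -> n3 -> n3-2 -> n3-2-2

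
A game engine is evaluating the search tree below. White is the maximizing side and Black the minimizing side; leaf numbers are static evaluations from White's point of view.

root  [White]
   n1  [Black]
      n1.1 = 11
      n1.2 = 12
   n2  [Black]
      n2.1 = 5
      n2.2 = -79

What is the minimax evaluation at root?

n1 (Black): min(11, 12) = 11
n2 (Black): min(5, -79) = -79
root (White): max(11, -79) = 11

11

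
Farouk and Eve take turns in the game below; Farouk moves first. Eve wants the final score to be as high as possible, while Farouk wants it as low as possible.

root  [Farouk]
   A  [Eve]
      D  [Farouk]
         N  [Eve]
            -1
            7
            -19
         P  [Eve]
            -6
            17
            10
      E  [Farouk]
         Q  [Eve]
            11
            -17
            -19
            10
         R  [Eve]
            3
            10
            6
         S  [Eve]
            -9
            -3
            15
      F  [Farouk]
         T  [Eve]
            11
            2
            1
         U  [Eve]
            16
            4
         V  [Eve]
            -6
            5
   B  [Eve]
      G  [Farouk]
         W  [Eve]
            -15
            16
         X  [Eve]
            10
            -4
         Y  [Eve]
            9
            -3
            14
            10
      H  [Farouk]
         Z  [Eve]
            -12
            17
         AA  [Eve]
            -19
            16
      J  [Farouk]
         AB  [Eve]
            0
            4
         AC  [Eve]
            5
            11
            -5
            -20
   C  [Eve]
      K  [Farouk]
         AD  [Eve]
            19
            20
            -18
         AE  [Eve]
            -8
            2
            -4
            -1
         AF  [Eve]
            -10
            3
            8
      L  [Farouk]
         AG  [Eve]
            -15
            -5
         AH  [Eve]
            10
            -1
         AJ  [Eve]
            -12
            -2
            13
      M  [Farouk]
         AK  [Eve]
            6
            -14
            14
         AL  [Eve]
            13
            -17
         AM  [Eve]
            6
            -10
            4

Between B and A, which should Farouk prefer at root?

A

W (Eve): max(-15, 16) = 16
X (Eve): max(10, -4) = 10
Y (Eve): max(9, -3, 14, 10) = 14
G (Farouk): min(16, 10, 14) = 10
Z (Eve): max(-12, 17) = 17
AA (Eve): max(-19, 16) = 16
H (Farouk): min(17, 16) = 16
AB (Eve): max(0, 4) = 4
AC (Eve): max(5, 11, -5, -20) = 11
J (Farouk): min(4, 11) = 4
B (Eve): max(10, 16, 4) = 16
N (Eve): max(-1, 7, -19) = 7
P (Eve): max(-6, 17, 10) = 17
D (Farouk): min(7, 17) = 7
Q (Eve): max(11, -17, -19, 10) = 11
R (Eve): max(3, 10, 6) = 10
S (Eve): max(-9, -3, 15) = 15
E (Farouk): min(11, 10, 15) = 10
T (Eve): max(11, 2, 1) = 11
U (Eve): max(16, 4) = 16
V (Eve): max(-6, 5) = 5
F (Farouk): min(11, 16, 5) = 5
A (Eve): max(7, 10, 5) = 10
Farouk prefers the lower value; B=16, A=10. A is better since 10 < 16.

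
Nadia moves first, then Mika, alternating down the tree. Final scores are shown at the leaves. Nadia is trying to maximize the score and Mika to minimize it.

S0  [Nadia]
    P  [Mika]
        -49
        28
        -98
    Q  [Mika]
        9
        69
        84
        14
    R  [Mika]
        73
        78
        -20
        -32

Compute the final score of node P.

-98

P (Mika): min(-49, 28, -98) = -98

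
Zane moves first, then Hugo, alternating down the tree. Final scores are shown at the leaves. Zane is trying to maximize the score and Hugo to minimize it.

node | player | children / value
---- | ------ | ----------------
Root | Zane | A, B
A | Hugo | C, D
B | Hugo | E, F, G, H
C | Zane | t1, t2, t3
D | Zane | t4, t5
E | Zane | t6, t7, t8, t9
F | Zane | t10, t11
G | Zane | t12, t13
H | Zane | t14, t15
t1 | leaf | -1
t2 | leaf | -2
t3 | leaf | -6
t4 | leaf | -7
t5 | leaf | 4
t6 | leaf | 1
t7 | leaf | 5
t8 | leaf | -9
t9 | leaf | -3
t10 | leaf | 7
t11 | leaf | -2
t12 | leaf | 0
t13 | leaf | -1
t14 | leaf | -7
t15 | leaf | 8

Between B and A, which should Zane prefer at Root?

E (Zane): max(1, 5, -9, -3) = 5
F (Zane): max(7, -2) = 7
G (Zane): max(0, -1) = 0
H (Zane): max(-7, 8) = 8
B (Hugo): min(5, 7, 0, 8) = 0
C (Zane): max(-1, -2, -6) = -1
D (Zane): max(-7, 4) = 4
A (Hugo): min(-1, 4) = -1
Zane prefers the higher value; B=0, A=-1. B is better since 0 > -1.

B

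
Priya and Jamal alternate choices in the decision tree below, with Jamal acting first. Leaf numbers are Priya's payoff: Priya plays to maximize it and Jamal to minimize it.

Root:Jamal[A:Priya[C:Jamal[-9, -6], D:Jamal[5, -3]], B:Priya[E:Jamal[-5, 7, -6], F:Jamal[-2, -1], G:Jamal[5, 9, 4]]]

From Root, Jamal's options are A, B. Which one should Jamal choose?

C (Jamal): min(-9, -6) = -9
D (Jamal): min(5, -3) = -3
A (Priya): max(-9, -3) = -3
E (Jamal): min(-5, 7, -6) = -6
F (Jamal): min(-2, -1) = -2
G (Jamal): min(5, 9, 4) = 4
B (Priya): max(-6, -2, 4) = 4
Root (Jamal): min(-3, 4) = -3
Jamal at Root wants the lowest of {A=-3, B=4}, so chooses A.

A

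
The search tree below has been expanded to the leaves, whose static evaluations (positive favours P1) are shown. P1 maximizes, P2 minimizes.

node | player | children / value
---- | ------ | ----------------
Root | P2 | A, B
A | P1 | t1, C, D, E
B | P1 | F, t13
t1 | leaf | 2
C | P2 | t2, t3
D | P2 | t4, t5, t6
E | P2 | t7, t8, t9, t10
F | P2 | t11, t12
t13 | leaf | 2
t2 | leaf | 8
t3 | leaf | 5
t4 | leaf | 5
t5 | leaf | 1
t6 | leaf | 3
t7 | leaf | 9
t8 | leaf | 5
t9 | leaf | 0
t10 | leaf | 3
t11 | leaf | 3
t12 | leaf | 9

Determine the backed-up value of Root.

3

C (P2): min(8, 5) = 5
D (P2): min(5, 1, 3) = 1
E (P2): min(9, 5, 0, 3) = 0
A (P1): max(2, 5, 1, 0) = 5
F (P2): min(3, 9) = 3
B (P1): max(3, 2) = 3
Root (P2): min(5, 3) = 3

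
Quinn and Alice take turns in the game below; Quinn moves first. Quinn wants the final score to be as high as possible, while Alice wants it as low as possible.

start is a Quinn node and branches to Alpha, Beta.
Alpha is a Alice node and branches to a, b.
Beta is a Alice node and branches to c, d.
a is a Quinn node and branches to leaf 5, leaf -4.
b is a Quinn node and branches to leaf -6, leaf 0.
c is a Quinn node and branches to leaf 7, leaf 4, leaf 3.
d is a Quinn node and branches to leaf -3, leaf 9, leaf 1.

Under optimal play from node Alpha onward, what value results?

a (Quinn): max(5, -4) = 5
b (Quinn): max(-6, 0) = 0
Alpha (Alice): min(5, 0) = 0

0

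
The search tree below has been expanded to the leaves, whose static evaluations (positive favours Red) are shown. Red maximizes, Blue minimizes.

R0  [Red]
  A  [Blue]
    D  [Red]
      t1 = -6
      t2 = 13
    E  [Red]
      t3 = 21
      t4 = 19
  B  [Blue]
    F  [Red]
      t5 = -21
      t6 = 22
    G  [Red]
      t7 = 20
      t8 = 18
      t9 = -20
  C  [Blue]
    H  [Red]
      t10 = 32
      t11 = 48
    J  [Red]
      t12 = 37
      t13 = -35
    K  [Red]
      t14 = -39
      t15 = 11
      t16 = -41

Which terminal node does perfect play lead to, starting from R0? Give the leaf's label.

t7

D (Red): max(-6, 13) = 13
E (Red): max(21, 19) = 21
A (Blue): min(13, 21) = 13
F (Red): max(-21, 22) = 22
G (Red): max(20, 18, -20) = 20
B (Blue): min(22, 20) = 20
H (Red): max(32, 48) = 48
J (Red): max(37, -35) = 37
K (Red): max(-39, 11, -41) = 11
C (Blue): min(48, 37, 11) = 11
R0 (Red): max(13, 20, 11) = 20
At R0, Red picks B (highest: 20).
At B, Blue picks G (lowest: 20).
At G, Red picks t7 (highest: 20).
Terminal value 20.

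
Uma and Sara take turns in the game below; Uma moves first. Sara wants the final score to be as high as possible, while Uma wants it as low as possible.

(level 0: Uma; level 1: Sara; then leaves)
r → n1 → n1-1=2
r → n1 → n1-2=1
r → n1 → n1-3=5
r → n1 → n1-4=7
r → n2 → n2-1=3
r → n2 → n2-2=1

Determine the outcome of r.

n1 (Sara): max(2, 1, 5, 7) = 7
n2 (Sara): max(3, 1) = 3
r (Uma): min(7, 3) = 3

3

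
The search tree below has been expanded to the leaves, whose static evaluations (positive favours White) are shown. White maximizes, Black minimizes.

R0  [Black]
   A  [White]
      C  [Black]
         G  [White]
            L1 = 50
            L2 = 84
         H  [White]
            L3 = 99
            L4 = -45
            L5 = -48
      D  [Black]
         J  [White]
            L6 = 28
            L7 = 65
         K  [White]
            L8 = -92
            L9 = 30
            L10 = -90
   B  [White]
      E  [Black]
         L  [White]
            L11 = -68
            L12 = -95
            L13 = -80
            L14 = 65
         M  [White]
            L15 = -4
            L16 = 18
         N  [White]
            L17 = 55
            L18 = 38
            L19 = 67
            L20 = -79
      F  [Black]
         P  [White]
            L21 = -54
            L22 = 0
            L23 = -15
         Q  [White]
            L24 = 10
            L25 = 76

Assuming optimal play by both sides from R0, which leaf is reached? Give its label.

G (White): max(50, 84) = 84
H (White): max(99, -45, -48) = 99
C (Black): min(84, 99) = 84
J (White): max(28, 65) = 65
K (White): max(-92, 30, -90) = 30
D (Black): min(65, 30) = 30
A (White): max(84, 30) = 84
L (White): max(-68, -95, -80, 65) = 65
M (White): max(-4, 18) = 18
N (White): max(55, 38, 67, -79) = 67
E (Black): min(65, 18, 67) = 18
P (White): max(-54, 0, -15) = 0
Q (White): max(10, 76) = 76
F (Black): min(0, 76) = 0
B (White): max(18, 0) = 18
R0 (Black): min(84, 18) = 18
At R0, Black picks B (lowest: 18).
At B, White picks E (highest: 18).
At E, Black picks M (lowest: 18).
At M, White picks L16 (highest: 18).
Terminal value 18.

L16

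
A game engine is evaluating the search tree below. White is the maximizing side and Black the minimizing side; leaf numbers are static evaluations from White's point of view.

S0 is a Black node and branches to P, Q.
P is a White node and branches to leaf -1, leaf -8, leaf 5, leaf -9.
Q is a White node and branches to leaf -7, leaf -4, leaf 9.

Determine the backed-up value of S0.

5

P (White): max(-1, -8, 5, -9) = 5
Q (White): max(-7, -4, 9) = 9
S0 (Black): min(5, 9) = 5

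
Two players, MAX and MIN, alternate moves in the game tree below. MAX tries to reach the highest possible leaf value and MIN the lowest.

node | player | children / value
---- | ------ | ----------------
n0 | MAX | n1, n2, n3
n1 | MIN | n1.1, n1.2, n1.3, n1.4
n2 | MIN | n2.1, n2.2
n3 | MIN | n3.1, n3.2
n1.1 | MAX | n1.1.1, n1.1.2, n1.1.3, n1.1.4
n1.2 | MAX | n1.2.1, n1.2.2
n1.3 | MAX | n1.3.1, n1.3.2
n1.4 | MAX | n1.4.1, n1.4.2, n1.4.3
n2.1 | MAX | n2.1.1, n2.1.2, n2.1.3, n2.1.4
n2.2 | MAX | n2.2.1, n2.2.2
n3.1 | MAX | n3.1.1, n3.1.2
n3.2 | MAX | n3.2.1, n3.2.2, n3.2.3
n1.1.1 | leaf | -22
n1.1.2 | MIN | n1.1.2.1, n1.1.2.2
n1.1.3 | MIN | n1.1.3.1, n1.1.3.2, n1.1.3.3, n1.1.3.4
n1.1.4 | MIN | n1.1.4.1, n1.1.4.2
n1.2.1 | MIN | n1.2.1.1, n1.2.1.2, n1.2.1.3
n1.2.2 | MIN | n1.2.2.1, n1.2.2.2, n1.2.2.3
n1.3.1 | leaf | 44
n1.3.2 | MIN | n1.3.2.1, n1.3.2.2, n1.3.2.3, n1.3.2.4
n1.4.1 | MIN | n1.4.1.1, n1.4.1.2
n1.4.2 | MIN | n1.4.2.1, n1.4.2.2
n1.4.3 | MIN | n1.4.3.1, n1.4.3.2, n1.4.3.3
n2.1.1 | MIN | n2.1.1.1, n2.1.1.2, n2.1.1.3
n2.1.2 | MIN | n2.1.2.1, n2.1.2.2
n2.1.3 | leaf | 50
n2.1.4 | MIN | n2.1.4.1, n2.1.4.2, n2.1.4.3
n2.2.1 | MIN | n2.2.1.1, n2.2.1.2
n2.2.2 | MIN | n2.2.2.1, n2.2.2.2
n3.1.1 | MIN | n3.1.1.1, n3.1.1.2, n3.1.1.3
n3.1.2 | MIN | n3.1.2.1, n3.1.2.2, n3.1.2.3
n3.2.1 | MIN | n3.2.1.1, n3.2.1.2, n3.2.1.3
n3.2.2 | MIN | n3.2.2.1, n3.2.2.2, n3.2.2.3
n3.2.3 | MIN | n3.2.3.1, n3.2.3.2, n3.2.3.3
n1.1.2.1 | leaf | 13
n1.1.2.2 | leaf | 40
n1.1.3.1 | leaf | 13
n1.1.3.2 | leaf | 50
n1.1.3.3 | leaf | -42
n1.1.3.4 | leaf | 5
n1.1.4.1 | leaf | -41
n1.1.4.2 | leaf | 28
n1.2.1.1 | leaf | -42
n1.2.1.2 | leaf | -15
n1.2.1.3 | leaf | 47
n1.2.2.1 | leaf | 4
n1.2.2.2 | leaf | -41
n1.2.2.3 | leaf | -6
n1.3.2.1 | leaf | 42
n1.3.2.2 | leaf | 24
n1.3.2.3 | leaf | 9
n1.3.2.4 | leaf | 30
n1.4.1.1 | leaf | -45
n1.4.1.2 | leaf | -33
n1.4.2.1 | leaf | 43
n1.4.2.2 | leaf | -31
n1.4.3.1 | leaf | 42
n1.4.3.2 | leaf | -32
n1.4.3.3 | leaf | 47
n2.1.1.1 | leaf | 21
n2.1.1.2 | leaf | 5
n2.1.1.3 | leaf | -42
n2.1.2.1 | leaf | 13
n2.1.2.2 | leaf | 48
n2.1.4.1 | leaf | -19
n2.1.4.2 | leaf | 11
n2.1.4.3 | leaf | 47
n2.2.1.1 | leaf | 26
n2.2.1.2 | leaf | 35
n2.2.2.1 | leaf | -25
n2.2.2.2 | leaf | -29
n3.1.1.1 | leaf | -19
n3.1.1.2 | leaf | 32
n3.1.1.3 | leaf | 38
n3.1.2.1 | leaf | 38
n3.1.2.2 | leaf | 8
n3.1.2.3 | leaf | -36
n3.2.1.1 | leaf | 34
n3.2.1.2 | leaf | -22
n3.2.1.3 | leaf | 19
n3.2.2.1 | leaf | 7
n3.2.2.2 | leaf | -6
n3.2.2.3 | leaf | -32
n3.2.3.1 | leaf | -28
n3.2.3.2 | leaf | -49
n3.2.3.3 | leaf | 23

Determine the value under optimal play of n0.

n1.1.2 (MIN): min(13, 40) = 13
n1.1.3 (MIN): min(13, 50, -42, 5) = -42
n1.1.4 (MIN): min(-41, 28) = -41
n1.1 (MAX): max(-22, 13, -42, -41) = 13
n1.2.1 (MIN): min(-42, -15, 47) = -42
n1.2.2 (MIN): min(4, -41, -6) = -41
n1.2 (MAX): max(-42, -41) = -41
n1.3.2 (MIN): min(42, 24, 9, 30) = 9
n1.3 (MAX): max(44, 9) = 44
n1.4.1 (MIN): min(-45, -33) = -45
n1.4.2 (MIN): min(43, -31) = -31
n1.4.3 (MIN): min(42, -32, 47) = -32
n1.4 (MAX): max(-45, -31, -32) = -31
n1 (MIN): min(13, -41, 44, -31) = -41
n2.1.1 (MIN): min(21, 5, -42) = -42
n2.1.2 (MIN): min(13, 48) = 13
n2.1.4 (MIN): min(-19, 11, 47) = -19
n2.1 (MAX): max(-42, 13, 50, -19) = 50
n2.2.1 (MIN): min(26, 35) = 26
n2.2.2 (MIN): min(-25, -29) = -29
n2.2 (MAX): max(26, -29) = 26
n2 (MIN): min(50, 26) = 26
n3.1.1 (MIN): min(-19, 32, 38) = -19
n3.1.2 (MIN): min(38, 8, -36) = -36
n3.1 (MAX): max(-19, -36) = -19
n3.2.1 (MIN): min(34, -22, 19) = -22
n3.2.2 (MIN): min(7, -6, -32) = -32
n3.2.3 (MIN): min(-28, -49, 23) = -49
n3.2 (MAX): max(-22, -32, -49) = -22
n3 (MIN): min(-19, -22) = -22
n0 (MAX): max(-41, 26, -22) = 26

26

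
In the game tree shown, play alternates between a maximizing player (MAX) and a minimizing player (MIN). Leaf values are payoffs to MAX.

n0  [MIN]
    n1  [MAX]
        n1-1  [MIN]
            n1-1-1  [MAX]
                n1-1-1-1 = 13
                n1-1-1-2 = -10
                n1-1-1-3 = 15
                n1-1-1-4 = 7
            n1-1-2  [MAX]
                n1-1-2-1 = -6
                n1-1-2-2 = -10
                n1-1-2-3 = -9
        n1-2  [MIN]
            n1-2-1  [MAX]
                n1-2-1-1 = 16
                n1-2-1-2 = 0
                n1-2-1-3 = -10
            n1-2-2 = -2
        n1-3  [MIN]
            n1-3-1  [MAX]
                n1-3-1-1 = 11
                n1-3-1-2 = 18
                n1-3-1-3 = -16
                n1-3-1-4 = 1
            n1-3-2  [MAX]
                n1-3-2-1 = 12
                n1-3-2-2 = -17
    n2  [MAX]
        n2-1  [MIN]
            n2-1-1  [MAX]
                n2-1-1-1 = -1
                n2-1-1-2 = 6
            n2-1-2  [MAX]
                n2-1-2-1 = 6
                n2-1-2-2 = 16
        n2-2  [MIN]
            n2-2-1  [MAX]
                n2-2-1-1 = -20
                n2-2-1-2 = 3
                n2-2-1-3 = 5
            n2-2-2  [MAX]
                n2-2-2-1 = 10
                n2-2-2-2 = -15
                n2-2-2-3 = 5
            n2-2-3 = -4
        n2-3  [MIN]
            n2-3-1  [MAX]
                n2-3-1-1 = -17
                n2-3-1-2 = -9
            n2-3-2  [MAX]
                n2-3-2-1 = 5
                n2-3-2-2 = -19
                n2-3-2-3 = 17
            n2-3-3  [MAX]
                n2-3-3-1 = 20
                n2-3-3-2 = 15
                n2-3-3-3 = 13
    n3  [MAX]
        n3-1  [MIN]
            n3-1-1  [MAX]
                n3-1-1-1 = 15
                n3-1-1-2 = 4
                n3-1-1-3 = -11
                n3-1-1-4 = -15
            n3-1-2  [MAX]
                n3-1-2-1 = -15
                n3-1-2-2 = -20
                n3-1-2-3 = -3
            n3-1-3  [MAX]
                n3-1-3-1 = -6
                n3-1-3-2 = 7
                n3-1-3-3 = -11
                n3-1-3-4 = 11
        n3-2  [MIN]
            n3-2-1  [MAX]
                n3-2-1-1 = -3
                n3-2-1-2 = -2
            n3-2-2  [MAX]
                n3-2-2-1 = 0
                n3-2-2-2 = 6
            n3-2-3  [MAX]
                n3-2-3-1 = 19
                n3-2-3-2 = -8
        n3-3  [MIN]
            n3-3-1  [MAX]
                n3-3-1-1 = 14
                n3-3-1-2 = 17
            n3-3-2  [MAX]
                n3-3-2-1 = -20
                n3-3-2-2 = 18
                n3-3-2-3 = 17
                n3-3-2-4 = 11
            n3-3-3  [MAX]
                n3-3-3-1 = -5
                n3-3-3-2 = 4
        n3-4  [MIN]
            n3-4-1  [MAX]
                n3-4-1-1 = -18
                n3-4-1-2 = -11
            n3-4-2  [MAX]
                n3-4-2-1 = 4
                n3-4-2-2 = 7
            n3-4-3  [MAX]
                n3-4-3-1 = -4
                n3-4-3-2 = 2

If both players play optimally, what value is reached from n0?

4

n1-1-1 (MAX): max(13, -10, 15, 7) = 15
n1-1-2 (MAX): max(-6, -10, -9) = -6
n1-1 (MIN): min(15, -6) = -6
n1-2-1 (MAX): max(16, 0, -10) = 16
n1-2 (MIN): min(16, -2) = -2
n1-3-1 (MAX): max(11, 18, -16, 1) = 18
n1-3-2 (MAX): max(12, -17) = 12
n1-3 (MIN): min(18, 12) = 12
n1 (MAX): max(-6, -2, 12) = 12
n2-1-1 (MAX): max(-1, 6) = 6
n2-1-2 (MAX): max(6, 16) = 16
n2-1 (MIN): min(6, 16) = 6
n2-2-1 (MAX): max(-20, 3, 5) = 5
n2-2-2 (MAX): max(10, -15, 5) = 10
n2-2 (MIN): min(5, 10, -4) = -4
n2-3-1 (MAX): max(-17, -9) = -9
n2-3-2 (MAX): max(5, -19, 17) = 17
n2-3-3 (MAX): max(20, 15, 13) = 20
n2-3 (MIN): min(-9, 17, 20) = -9
n2 (MAX): max(6, -4, -9) = 6
n3-1-1 (MAX): max(15, 4, -11, -15) = 15
n3-1-2 (MAX): max(-15, -20, -3) = -3
n3-1-3 (MAX): max(-6, 7, -11, 11) = 11
n3-1 (MIN): min(15, -3, 11) = -3
n3-2-1 (MAX): max(-3, -2) = -2
n3-2-2 (MAX): max(0, 6) = 6
n3-2-3 (MAX): max(19, -8) = 19
n3-2 (MIN): min(-2, 6, 19) = -2
n3-3-1 (MAX): max(14, 17) = 17
n3-3-2 (MAX): max(-20, 18, 17, 11) = 18
n3-3-3 (MAX): max(-5, 4) = 4
n3-3 (MIN): min(17, 18, 4) = 4
n3-4-1 (MAX): max(-18, -11) = -11
n3-4-2 (MAX): max(4, 7) = 7
n3-4-3 (MAX): max(-4, 2) = 2
n3-4 (MIN): min(-11, 7, 2) = -11
n3 (MAX): max(-3, -2, 4, -11) = 4
n0 (MIN): min(12, 6, 4) = 4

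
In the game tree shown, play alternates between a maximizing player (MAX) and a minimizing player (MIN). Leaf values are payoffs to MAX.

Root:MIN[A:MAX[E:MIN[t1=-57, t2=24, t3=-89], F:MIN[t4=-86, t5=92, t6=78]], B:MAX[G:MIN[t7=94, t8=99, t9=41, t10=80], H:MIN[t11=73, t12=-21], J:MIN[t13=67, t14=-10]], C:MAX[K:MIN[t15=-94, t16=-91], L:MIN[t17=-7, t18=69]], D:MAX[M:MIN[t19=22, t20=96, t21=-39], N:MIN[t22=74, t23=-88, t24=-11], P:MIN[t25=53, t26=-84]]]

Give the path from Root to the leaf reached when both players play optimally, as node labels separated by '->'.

Root -> A -> F -> t4

E (MIN): min(-57, 24, -89) = -89
F (MIN): min(-86, 92, 78) = -86
A (MAX): max(-89, -86) = -86
G (MIN): min(94, 99, 41, 80) = 41
H (MIN): min(73, -21) = -21
J (MIN): min(67, -10) = -10
B (MAX): max(41, -21, -10) = 41
K (MIN): min(-94, -91) = -94
L (MIN): min(-7, 69) = -7
C (MAX): max(-94, -7) = -7
M (MIN): min(22, 96, -39) = -39
N (MIN): min(74, -88, -11) = -88
P (MIN): min(53, -84) = -84
D (MAX): max(-39, -88, -84) = -39
Root (MIN): min(-86, 41, -7, -39) = -86
At Root, MIN picks A (lowest: -86).
At A, MAX picks F (highest: -86).
At F, MIN picks t4 (lowest: -86).
Terminal value -86.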